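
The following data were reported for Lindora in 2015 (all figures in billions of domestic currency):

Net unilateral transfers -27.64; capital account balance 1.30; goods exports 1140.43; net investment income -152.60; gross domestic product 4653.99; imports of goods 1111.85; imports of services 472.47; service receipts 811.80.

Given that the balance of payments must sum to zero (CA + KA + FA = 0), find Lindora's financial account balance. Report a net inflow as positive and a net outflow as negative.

-188.97

Goods balance = 1140.43 - 1111.85 = 28.58
Services balance = 811.80 - 472.47 = 339.33
Trade balance (goods + services) = 28.58 + 339.33 = 367.91
Net primary income = -152.60
Net secondary income = -27.64
Current account = 367.91 + (-152.60) + (-27.64) = 187.67
Financial account = -(187.67 + 1.30) = -188.97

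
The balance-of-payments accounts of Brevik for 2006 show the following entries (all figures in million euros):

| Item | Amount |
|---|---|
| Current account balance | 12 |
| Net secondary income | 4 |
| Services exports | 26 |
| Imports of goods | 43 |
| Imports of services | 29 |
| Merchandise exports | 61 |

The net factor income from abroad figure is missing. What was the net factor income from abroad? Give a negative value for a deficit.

Current account = goods balance + services balance + net primary income + net secondary income
Sum of the known components = 19
Net factor income from abroad = CA - (known components) = 12 - 19 = -7

-7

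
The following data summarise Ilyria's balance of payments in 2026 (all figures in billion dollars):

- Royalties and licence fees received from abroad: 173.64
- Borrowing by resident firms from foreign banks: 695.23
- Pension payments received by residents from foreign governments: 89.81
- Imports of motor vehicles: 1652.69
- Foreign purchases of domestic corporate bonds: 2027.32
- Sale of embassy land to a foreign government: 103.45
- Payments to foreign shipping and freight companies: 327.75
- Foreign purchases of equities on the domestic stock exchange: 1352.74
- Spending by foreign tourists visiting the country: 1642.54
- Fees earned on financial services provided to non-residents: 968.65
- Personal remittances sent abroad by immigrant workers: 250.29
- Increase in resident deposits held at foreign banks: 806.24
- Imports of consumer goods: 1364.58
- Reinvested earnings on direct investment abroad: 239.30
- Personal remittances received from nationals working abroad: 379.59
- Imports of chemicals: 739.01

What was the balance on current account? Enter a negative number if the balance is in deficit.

Goods: -1652.69 - 1364.58 - 739.01 = -3756.28
Services: -327.75 + 173.64 + 968.65 + 1642.54 = 2457.08
Primary income: 239.30
Secondary income: -250.29 + 379.59 + 89.81 = 219.11
Current account = (-3756.28) + 2457.08 + 239.30 + 219.11 = -840.79
(Excluded from the current account — financial account: borrowing by resident firms from foreign banks 695.23, foreign purchases of domestic corporate bonds 2027.32, foreign purchases of equities on the domestic stock exchange 1352.74, increase in resident deposits held at foreign banks 806.24; capital account: sale of embassy land to a foreign government 103.45.)

-840.79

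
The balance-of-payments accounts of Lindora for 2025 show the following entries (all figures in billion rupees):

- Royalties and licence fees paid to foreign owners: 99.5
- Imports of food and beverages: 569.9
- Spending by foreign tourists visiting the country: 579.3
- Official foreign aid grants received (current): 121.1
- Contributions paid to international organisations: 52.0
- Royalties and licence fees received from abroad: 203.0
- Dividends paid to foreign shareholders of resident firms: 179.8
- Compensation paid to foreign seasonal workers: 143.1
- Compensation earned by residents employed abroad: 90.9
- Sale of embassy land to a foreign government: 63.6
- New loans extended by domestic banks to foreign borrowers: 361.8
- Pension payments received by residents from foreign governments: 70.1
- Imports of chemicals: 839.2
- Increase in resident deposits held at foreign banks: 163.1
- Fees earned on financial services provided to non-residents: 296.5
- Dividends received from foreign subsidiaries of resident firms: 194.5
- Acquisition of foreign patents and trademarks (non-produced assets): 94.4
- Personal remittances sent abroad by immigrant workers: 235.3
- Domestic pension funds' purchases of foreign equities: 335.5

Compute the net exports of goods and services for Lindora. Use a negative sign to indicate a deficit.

Goods: -569.9 - 839.2 = -1409.1
Services: 579.3 - 99.5 + 203.0 + 296.5 = 979.3
Trade balance = -1409.1 + 979.3 = -429.8
(Excluded from the trade balance — secondary income: official foreign aid grants received (current) 121.1, contributions paid to international organisations 52.0, pension payments received by residents from foreign governments 70.1, personal remittances sent abroad by immigrant workers 235.3; primary income: dividends paid to foreign shareholders of resident firms 179.8, compensation paid to foreign seasonal workers 143.1, compensation earned by residents employed abroad 90.9, dividends received from foreign subsidiaries of resident firms 194.5; capital account: sale of embassy land to a foreign government 63.6, acquisition of foreign patents and trademarks (non-produced assets) 94.4; financial account: new loans extended by domestic banks to foreign borrowers 361.8, increase in resident deposits held at foreign banks 163.1, domestic pension funds' purchases of foreign equities 335.5.)

-429.8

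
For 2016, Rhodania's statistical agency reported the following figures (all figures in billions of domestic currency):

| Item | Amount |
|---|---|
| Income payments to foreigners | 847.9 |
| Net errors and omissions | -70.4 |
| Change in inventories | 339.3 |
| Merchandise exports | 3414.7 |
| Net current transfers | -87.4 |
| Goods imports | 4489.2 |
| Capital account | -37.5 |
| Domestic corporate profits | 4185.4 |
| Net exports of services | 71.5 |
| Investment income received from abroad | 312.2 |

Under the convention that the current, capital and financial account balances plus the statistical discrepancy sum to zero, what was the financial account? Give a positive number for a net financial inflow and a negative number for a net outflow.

Goods balance = 3414.7 - 4489.2 = -1074.5
Services balance = 71.5
Trade balance (goods + services) = -1074.5 + 71.5 = -1003.0
Net primary income = 312.2 - 847.9 = -535.7
Net secondary income = -87.4
Current account = -1003.0 + (-535.7) + (-87.4) = -1626.1
Financial account = -(-1626.1 + (-37.5) + (-70.4)) = 1734.0

1734.0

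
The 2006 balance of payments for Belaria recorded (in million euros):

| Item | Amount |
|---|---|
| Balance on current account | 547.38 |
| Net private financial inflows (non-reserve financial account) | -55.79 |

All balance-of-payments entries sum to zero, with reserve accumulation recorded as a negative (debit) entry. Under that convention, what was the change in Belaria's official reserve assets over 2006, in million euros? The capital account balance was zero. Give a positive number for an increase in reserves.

Official reserve transactions balance = -(547.38 + (-55.79)) = -491.59
An accumulation of reserves is recorded as a debit (negative entry), so the change in the stock of reserves is the negative of that balance.
Change in official reserves = -(-491.59) = 491.59

491.59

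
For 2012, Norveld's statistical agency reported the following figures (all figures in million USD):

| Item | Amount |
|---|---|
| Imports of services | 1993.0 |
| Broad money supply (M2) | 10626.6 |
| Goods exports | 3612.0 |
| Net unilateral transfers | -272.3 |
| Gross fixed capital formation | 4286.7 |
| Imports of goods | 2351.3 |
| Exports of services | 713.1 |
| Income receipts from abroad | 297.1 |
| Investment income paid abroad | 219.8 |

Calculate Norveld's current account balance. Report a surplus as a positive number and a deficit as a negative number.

Goods balance = 3612.0 - 2351.3 = 1260.7
Services balance = 713.1 - 1993.0 = -1279.9
Trade balance (goods + services) = 1260.7 + (-1279.9) = -19.2
Net primary income = 297.1 - 219.8 = 77.3
Net secondary income = -272.3
Current account = -19.2 + 77.3 + (-272.3) = -214.2

-214.2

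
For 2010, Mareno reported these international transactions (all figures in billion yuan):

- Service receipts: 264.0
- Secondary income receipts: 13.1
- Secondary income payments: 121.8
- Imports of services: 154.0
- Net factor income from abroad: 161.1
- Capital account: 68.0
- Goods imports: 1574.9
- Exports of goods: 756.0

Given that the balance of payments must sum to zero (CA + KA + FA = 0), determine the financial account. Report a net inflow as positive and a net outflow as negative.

Goods balance = 756.0 - 1574.9 = -818.9
Services balance = 264.0 - 154.0 = 110.0
Trade balance (goods + services) = -818.9 + 110.0 = -708.9
Net primary income = 161.1
Net secondary income = 13.1 - 121.8 = -108.7
Current account = -708.9 + 161.1 + (-108.7) = -656.5
Financial account = -(-656.5 + 68.0) = 588.5

588.5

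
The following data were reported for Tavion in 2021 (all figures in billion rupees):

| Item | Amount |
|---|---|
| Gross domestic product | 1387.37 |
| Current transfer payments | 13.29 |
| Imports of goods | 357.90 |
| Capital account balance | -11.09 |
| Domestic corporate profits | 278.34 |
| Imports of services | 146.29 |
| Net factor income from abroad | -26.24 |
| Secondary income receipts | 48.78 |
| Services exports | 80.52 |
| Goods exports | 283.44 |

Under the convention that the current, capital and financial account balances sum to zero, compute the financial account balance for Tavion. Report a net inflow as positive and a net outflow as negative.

142.07

Goods balance = 283.44 - 357.90 = -74.46
Services balance = 80.52 - 146.29 = -65.77
Trade balance (goods + services) = -74.46 + (-65.77) = -140.23
Net primary income = -26.24
Net secondary income = 48.78 - 13.29 = 35.49
Current account = -140.23 + (-26.24) + 35.49 = -130.98
Financial account = -(-130.98 + (-11.09)) = 142.07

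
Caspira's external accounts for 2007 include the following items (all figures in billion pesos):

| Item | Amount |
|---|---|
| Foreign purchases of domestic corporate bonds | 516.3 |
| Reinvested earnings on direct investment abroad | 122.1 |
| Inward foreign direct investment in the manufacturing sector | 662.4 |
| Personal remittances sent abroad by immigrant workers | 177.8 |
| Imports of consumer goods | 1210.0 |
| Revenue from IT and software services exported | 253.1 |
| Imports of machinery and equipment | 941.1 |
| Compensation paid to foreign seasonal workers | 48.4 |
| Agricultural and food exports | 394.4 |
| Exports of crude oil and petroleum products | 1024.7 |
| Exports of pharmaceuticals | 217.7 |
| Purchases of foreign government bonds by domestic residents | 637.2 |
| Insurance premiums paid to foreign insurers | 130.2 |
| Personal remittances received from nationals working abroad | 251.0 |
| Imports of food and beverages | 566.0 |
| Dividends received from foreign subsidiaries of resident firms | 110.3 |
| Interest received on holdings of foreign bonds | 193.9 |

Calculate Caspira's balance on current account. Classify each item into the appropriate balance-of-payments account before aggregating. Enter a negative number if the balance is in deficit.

Goods: -941.1 + 1024.7 + 394.4 - 566.0 - 1210.0 + 217.7 = -1080.3
Services: 253.1 - 130.2 = 122.9
Primary income: 110.3 + 193.9 + 122.1 - 48.4 = 377.9
Secondary income: -177.8 + 251.0 = 73.2
Current account = (-1080.3) + 122.9 + 377.9 + 73.2 = -506.3
(Excluded from the current account — financial account: foreign purchases of domestic corporate bonds 516.3, inward foreign direct investment in the manufacturing sector 662.4, purchases of foreign government bonds by domestic residents 637.2.)

-506.3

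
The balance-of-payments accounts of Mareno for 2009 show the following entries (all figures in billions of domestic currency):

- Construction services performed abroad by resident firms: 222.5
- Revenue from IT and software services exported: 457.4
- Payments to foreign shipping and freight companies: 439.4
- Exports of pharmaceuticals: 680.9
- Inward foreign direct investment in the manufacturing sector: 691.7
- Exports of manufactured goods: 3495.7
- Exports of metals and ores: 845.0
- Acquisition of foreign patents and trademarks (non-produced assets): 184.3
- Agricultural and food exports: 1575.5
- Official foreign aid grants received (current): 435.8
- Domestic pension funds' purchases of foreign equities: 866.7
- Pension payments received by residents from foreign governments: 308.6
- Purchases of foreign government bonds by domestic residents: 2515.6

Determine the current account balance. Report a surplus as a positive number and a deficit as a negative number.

Goods: 845.0 + 1575.5 + 680.9 + 3495.7 = 6597.1
Services: 457.4 - 439.4 + 222.5 = 240.5
Secondary income: 435.8 + 308.6 = 744.4
Current account = 6597.1 + 240.5 + 744.4 = 7582.0
(Excluded from the current account — financial account: inward foreign direct investment in the manufacturing sector 691.7, domestic pension funds' purchases of foreign equities 866.7, purchases of foreign government bonds by domestic residents 2515.6; capital account: acquisition of foreign patents and trademarks (non-produced assets) 184.3.)

7582.0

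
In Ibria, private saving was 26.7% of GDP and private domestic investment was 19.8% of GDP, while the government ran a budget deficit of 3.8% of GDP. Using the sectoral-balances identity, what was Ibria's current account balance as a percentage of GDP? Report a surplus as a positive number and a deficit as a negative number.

3.1

By the sectoral-balances identity, CA = (S_private - I) + (T - G).
Private balance = 26.7 - 19.8 = 6.9
Government balance (T - G) = -3.8
CA = 6.9 + (-3.8) = 3.1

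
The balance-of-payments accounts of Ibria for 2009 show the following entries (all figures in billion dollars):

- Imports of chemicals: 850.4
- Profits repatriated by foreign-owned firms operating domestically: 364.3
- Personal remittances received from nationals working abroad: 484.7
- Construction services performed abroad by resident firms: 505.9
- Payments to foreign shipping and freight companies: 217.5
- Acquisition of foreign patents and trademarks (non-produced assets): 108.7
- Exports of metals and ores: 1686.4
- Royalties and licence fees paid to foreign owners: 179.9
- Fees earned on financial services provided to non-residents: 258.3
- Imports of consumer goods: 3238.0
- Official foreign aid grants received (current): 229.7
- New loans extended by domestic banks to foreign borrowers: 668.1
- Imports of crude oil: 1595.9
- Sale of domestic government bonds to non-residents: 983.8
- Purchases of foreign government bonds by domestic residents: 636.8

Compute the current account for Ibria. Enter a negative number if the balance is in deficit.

Goods: -1595.9 - 850.4 - 3238.0 + 1686.4 = -3997.9
Services: 258.3 - 217.5 + 505.9 - 179.9 = 366.8
Primary income: -364.3
Secondary income: 484.7 + 229.7 = 714.4
Current account = (-3997.9) + 366.8 + (-364.3) + 714.4 = -3281.0
(Excluded from the current account — capital account: acquisition of foreign patents and trademarks (non-produced assets) 108.7; financial account: new loans extended by domestic banks to foreign borrowers 668.1, sale of domestic government bonds to non-residents 983.8, purchases of foreign government bonds by domestic residents 636.8.)

-3281.0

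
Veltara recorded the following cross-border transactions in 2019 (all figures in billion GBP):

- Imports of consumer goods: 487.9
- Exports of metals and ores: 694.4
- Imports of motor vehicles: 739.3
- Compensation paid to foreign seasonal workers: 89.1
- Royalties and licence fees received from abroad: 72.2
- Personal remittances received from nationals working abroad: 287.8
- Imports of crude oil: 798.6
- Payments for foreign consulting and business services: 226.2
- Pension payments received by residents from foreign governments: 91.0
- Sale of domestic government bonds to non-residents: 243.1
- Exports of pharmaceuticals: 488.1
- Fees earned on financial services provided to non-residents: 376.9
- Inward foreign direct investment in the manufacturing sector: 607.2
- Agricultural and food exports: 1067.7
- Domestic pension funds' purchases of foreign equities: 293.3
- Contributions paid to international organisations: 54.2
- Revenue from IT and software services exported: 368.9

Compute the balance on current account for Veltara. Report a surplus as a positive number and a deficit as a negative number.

1051.7

Goods: -798.6 + 694.4 + 488.1 - 487.9 + 1067.7 - 739.3 = 224.4
Services: 368.9 + 376.9 - 226.2 + 72.2 = 591.8
Primary income: -89.1
Secondary income: 91.0 + 287.8 - 54.2 = 324.6
Current account = 224.4 + 591.8 + (-89.1) + 324.6 = 1051.7
(Excluded from the current account — financial account: sale of domestic government bonds to non-residents 243.1, inward foreign direct investment in the manufacturing sector 607.2, domestic pension funds' purchases of foreign equities 293.3.)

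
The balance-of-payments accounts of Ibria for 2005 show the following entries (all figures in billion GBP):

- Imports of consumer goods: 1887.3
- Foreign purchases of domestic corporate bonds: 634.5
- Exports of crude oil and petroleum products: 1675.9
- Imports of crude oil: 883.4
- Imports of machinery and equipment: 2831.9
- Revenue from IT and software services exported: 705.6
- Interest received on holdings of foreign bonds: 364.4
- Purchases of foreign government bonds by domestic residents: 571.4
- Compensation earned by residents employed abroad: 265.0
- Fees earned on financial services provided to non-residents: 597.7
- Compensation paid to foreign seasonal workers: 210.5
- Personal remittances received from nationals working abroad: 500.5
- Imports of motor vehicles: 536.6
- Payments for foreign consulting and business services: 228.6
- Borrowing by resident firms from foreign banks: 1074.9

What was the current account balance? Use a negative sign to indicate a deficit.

Goods: -1887.3 - 883.4 + 1675.9 - 2831.9 - 536.6 = -4463.3
Services: 597.7 - 228.6 + 705.6 = 1074.7
Primary income: -210.5 + 265.0 + 364.4 = 418.9
Secondary income: 500.5
Current account = (-4463.3) + 1074.7 + 418.9 + 500.5 = -2469.2
(Excluded from the current account — financial account: foreign purchases of domestic corporate bonds 634.5, purchases of foreign government bonds by domestic residents 571.4, borrowing by resident firms from foreign banks 1074.9.)

-2469.2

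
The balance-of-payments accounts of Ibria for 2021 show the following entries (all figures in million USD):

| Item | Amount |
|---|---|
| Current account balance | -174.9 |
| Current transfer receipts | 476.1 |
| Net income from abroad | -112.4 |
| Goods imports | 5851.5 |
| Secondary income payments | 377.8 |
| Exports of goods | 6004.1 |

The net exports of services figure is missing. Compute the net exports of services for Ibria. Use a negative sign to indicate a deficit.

Current account = goods balance + services balance + net primary income + net secondary income
Sum of the known components = 138.5
Net exports of services = CA - (known components) = -174.9 - 138.5 = -313.4

-313.4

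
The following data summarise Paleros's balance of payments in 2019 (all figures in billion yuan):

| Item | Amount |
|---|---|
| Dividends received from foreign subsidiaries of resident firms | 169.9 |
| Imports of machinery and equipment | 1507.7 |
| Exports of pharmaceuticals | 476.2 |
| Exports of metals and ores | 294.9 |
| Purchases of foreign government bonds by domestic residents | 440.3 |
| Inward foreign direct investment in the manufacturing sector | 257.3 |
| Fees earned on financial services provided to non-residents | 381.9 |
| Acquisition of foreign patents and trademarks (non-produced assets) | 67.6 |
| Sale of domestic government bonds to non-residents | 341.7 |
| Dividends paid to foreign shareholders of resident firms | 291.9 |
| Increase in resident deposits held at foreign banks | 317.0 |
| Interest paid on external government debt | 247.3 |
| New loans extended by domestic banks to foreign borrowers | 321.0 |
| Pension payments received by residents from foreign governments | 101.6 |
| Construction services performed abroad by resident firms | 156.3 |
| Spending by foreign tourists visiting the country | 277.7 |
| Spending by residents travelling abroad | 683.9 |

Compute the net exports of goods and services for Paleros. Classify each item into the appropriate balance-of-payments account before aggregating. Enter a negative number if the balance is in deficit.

-604.6

Goods: 476.2 - 1507.7 + 294.9 = -736.6
Services: 277.7 + 381.9 - 683.9 + 156.3 = 132.0
Trade balance = -736.6 + 132.0 = -604.6
(Excluded from the trade balance — primary income: dividends received from foreign subsidiaries of resident firms 169.9, dividends paid to foreign shareholders of resident firms 291.9, interest paid on external government debt 247.3; financial account: purchases of foreign government bonds by domestic residents 440.3, inward foreign direct investment in the manufacturing sector 257.3, sale of domestic government bonds to non-residents 341.7, increase in resident deposits held at foreign banks 317.0, new loans extended by domestic banks to foreign borrowers 321.0; capital account: acquisition of foreign patents and trademarks (non-produced assets) 67.6; secondary income: pension payments received by residents from foreign governments 101.6.)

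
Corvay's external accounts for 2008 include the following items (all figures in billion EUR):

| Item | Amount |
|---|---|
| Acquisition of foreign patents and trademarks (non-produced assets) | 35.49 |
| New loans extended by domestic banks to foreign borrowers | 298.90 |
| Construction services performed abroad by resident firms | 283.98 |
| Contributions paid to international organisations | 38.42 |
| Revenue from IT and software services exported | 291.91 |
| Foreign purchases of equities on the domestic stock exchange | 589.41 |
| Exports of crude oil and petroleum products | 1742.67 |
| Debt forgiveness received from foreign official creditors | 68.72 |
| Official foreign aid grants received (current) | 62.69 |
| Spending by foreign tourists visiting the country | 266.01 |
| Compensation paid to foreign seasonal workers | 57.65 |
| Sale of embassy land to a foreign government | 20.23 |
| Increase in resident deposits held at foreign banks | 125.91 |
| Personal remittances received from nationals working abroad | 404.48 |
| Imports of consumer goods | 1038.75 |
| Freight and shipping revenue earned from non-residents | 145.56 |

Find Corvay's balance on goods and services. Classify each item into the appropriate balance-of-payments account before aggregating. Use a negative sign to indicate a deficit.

1691.38

Goods: -1038.75 + 1742.67 = 703.92
Services: 291.91 + 145.56 + 266.01 + 283.98 = 987.46
Trade balance = 703.92 + 987.46 = 1691.38
(Excluded from the trade balance — capital account: acquisition of foreign patents and trademarks (non-produced assets) 35.49, debt forgiveness received from foreign official creditors 68.72, sale of embassy land to a foreign government 20.23; financial account: new loans extended by domestic banks to foreign borrowers 298.90, foreign purchases of equities on the domestic stock exchange 589.41, increase in resident deposits held at foreign banks 125.91; secondary income: contributions paid to international organisations 38.42, official foreign aid grants received (current) 62.69, personal remittances received from nationals working abroad 404.48; primary income: compensation paid to foreign seasonal workers 57.65.)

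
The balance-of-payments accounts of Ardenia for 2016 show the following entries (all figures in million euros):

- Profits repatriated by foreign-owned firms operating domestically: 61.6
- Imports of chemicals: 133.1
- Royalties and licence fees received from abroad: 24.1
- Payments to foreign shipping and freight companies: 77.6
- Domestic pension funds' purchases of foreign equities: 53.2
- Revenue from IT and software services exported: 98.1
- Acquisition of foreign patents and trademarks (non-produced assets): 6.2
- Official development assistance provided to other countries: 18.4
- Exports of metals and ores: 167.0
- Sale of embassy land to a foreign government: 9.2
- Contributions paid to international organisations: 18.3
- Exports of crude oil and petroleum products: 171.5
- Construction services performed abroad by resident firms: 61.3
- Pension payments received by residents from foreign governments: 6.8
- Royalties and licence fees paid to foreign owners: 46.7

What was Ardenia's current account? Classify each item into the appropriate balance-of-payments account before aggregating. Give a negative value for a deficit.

173.1

Goods: -133.1 + 171.5 + 167.0 = 205.4
Services: -77.6 + 98.1 + 24.1 + 61.3 - 46.7 = 59.2
Primary income: -61.6
Secondary income: 6.8 - 18.4 - 18.3 = -29.9
Current account = 205.4 + 59.2 + (-61.6) + (-29.9) = 173.1
(Excluded from the current account — financial account: domestic pension funds' purchases of foreign equities 53.2; capital account: acquisition of foreign patents and trademarks (non-produced assets) 6.2, sale of embassy land to a foreign government 9.2.)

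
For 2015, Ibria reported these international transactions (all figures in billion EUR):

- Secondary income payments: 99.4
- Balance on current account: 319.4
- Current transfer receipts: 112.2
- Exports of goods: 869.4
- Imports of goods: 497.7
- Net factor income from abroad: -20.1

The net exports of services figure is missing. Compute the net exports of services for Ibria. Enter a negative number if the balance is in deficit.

-45.0

Current account = goods balance + services balance + net primary income + net secondary income
Sum of the known components = 364.4
Net exports of services = CA - (known components) = 319.4 - 364.4 = -45.0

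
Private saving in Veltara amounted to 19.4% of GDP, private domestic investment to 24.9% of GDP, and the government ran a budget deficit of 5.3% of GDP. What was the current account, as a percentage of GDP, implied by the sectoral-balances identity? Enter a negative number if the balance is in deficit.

-10.8

By the sectoral-balances identity, CA = (S_private - I) + (T - G).
Private balance = 19.4 - 24.9 = -5.5
Government balance (T - G) = -5.3
CA = -5.5 + (-5.3) = -10.8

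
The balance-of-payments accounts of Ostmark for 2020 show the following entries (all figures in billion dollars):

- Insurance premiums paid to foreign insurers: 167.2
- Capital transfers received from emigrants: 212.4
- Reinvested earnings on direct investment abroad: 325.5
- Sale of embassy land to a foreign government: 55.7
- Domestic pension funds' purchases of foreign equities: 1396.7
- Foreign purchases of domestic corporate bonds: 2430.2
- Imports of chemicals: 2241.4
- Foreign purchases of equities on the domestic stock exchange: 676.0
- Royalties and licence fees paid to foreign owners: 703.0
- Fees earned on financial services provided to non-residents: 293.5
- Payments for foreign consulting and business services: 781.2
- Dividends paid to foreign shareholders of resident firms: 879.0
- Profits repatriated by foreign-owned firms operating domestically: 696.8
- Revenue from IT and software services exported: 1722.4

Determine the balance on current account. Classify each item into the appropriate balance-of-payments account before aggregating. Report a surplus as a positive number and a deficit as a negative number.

Goods: -2241.4
Services: -781.2 - 167.2 + 1722.4 - 703.0 + 293.5 = 364.5
Primary income: -696.8 + 325.5 - 879.0 = -1250.3
Current account = (-2241.4) + 364.5 + (-1250.3) = -3127.2
(Excluded from the current account — capital account: capital transfers received from emigrants 212.4, sale of embassy land to a foreign government 55.7; financial account: domestic pension funds' purchases of foreign equities 1396.7, foreign purchases of domestic corporate bonds 2430.2, foreign purchases of equities on the domestic stock exchange 676.0.)

-3127.2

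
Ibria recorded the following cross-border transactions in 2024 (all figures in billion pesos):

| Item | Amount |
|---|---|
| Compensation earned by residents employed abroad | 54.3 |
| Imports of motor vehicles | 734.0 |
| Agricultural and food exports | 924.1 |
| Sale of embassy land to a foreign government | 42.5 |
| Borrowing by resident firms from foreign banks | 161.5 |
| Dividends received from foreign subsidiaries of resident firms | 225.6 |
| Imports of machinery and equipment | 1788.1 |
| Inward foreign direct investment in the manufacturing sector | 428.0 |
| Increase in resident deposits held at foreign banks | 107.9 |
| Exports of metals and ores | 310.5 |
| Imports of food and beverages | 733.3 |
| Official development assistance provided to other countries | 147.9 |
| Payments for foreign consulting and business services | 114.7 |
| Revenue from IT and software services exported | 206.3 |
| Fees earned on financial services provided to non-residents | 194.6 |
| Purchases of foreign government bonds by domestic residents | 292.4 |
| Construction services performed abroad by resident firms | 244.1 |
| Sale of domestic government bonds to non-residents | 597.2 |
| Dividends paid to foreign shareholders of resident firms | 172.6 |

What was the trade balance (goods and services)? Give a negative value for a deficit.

-1490.5

Goods: -734.0 + 310.5 - 1788.1 - 733.3 + 924.1 = -2020.8
Services: 206.3 + 194.6 - 114.7 + 244.1 = 530.3
Trade balance = -2020.8 + 530.3 = -1490.5
(Excluded from the trade balance — primary income: compensation earned by residents employed abroad 54.3, dividends received from foreign subsidiaries of resident firms 225.6, dividends paid to foreign shareholders of resident firms 172.6; capital account: sale of embassy land to a foreign government 42.5; financial account: borrowing by resident firms from foreign banks 161.5, inward foreign direct investment in the manufacturing sector 428.0, increase in resident deposits held at foreign banks 107.9, purchases of foreign government bonds by domestic residents 292.4, sale of domestic government bonds to non-residents 597.2; secondary income: official development assistance provided to other countries 147.9.)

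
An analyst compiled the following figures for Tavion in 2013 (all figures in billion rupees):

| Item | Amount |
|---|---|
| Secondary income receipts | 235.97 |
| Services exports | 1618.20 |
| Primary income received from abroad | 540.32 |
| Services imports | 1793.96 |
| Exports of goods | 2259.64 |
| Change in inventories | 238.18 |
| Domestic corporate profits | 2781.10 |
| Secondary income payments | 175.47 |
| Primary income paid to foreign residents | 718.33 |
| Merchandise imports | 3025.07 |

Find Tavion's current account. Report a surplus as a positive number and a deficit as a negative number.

-1058.70

Goods balance = 2259.64 - 3025.07 = -765.43
Services balance = 1618.20 - 1793.96 = -175.76
Trade balance (goods + services) = -765.43 + (-175.76) = -941.19
Net primary income = 540.32 - 718.33 = -178.01
Net secondary income = 235.97 - 175.47 = 60.50
Current account = -941.19 + (-178.01) + 60.50 = -1058.70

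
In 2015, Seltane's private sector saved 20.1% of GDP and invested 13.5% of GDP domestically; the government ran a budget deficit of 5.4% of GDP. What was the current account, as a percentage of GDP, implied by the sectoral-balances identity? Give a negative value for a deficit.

By the sectoral-balances identity, CA = (S_private - I) + (T - G).
Private balance = 20.1 - 13.5 = 6.6
Government balance (T - G) = -5.4
CA = 6.6 + (-5.4) = 1.2

1.2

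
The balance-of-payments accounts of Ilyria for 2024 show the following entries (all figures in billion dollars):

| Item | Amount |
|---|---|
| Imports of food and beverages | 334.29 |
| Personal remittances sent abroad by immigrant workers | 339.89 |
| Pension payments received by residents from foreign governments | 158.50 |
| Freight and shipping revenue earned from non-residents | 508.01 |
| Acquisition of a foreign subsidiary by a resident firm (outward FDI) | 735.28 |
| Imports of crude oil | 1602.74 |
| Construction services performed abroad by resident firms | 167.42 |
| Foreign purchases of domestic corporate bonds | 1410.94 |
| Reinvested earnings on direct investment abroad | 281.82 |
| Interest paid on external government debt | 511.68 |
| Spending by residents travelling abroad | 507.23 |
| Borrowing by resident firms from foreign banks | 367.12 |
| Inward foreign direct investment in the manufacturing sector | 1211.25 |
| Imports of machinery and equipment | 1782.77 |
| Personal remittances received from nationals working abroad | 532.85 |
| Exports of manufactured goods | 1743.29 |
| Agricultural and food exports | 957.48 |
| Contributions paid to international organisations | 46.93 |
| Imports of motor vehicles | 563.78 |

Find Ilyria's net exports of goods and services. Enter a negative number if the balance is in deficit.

Goods: -563.78 + 1743.29 - 334.29 - 1602.74 - 1782.77 + 957.48 = -1582.81
Services: 167.42 + 508.01 - 507.23 = 168.20
Trade balance = -1582.81 + 168.20 = -1414.61
(Excluded from the trade balance — secondary income: personal remittances sent abroad by immigrant workers 339.89, pension payments received by residents from foreign governments 158.50, personal remittances received from nationals working abroad 532.85, contributions paid to international organisations 46.93; financial account: acquisition of a foreign subsidiary by a resident firm (outward FDI) 735.28, foreign purchases of domestic corporate bonds 1410.94, borrowing by resident firms from foreign banks 367.12, inward foreign direct investment in the manufacturing sector 1211.25; primary income: reinvested earnings on direct investment abroad 281.82, interest paid on external government debt 511.68.)

-1414.61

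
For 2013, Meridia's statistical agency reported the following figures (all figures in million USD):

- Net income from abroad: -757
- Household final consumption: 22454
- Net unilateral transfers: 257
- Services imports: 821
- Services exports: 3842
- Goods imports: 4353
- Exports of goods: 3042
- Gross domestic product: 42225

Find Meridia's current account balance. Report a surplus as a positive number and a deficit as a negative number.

1210

Goods balance = 3042 - 4353 = -1311
Services balance = 3842 - 821 = 3021
Trade balance (goods + services) = -1311 + 3021 = 1710
Net primary income = -757
Net secondary income = 257
Current account = 1710 + (-757) + 257 = 1210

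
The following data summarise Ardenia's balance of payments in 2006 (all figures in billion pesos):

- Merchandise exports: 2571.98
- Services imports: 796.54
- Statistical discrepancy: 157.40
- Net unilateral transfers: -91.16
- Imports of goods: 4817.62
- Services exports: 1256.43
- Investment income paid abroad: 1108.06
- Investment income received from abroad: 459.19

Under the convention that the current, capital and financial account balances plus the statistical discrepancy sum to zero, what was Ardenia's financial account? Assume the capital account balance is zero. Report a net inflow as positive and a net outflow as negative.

Goods balance = 2571.98 - 4817.62 = -2245.64
Services balance = 1256.43 - 796.54 = 459.89
Trade balance (goods + services) = -2245.64 + 459.89 = -1785.75
Net primary income = 459.19 - 1108.06 = -648.87
Net secondary income = -91.16
Current account = -1785.75 + (-648.87) + (-91.16) = -2525.78
Financial account = -(-2525.78 + 157.40) = 2368.38

2368.38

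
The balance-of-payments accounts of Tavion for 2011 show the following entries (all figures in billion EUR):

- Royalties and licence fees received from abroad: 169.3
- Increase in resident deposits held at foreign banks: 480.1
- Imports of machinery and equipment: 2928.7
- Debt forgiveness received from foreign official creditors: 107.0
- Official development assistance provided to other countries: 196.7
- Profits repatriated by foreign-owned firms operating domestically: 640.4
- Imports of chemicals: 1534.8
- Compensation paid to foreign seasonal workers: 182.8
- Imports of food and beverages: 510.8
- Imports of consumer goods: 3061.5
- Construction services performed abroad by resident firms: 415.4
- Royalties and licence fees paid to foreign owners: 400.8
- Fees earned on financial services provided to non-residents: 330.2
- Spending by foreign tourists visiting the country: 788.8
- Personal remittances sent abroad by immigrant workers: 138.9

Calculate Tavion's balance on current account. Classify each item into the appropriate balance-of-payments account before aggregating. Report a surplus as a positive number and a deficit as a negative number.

Goods: -2928.7 - 510.8 - 1534.8 - 3061.5 = -8035.8
Services: -400.8 + 415.4 + 788.8 + 330.2 + 169.3 = 1302.9
Primary income: -182.8 - 640.4 = -823.2
Secondary income: -138.9 - 196.7 = -335.6
Current account = (-8035.8) + 1302.9 + (-823.2) + (-335.6) = -7891.7
(Excluded from the current account — financial account: increase in resident deposits held at foreign banks 480.1; capital account: debt forgiveness received from foreign official creditors 107.0.)

-7891.7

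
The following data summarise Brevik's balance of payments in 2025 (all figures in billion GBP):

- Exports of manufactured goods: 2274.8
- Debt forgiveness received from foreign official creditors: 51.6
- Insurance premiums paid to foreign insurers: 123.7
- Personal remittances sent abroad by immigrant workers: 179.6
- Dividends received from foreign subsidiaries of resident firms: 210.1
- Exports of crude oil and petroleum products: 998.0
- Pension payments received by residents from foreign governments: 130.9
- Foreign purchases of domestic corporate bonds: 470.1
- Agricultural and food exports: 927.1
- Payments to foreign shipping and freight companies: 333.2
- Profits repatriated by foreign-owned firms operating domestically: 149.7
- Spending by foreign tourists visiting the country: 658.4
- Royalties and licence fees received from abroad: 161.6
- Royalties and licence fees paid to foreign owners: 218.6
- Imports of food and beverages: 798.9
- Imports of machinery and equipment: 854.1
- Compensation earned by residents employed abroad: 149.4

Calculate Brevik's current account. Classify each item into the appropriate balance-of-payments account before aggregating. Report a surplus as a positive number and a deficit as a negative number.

Goods: 2274.8 - 798.9 + 927.1 + 998.0 - 854.1 = 2546.9
Services: -333.2 - 218.6 - 123.7 + 161.6 + 658.4 = 144.5
Primary income: 149.4 - 149.7 + 210.1 = 209.8
Secondary income: -179.6 + 130.9 = -48.7
Current account = 2546.9 + 144.5 + 209.8 + (-48.7) = 2852.5
(Excluded from the current account — capital account: debt forgiveness received from foreign official creditors 51.6; financial account: foreign purchases of domestic corporate bonds 470.1.)

2852.5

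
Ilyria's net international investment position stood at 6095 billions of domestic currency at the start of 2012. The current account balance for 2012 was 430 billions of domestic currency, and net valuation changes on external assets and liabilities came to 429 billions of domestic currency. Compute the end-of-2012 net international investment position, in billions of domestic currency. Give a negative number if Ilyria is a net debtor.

Change in NIIP = current account + net valuation change = 430 + 429 = 859
End-of-year NIIP = 6095 + 859 = 6954

6954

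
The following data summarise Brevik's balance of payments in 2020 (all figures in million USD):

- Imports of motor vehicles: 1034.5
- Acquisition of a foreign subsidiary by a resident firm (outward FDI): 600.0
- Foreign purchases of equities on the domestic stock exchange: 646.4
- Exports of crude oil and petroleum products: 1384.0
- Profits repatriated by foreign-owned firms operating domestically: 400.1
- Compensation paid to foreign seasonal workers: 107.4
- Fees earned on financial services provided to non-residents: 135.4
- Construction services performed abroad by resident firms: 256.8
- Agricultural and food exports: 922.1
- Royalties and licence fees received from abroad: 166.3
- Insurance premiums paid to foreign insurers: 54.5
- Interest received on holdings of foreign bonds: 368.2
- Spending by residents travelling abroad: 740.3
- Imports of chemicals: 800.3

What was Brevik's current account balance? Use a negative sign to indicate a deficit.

95.7

Goods: 922.1 + 1384.0 - 1034.5 - 800.3 = 471.3
Services: 135.4 + 166.3 + 256.8 - 740.3 - 54.5 = -236.3
Primary income: -400.1 + 368.2 - 107.4 = -139.3
Current account = 471.3 + (-236.3) + (-139.3) = 95.7
(Excluded from the current account — financial account: acquisition of a foreign subsidiary by a resident firm (outward FDI) 600.0, foreign purchases of equities on the domestic stock exchange 646.4.)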